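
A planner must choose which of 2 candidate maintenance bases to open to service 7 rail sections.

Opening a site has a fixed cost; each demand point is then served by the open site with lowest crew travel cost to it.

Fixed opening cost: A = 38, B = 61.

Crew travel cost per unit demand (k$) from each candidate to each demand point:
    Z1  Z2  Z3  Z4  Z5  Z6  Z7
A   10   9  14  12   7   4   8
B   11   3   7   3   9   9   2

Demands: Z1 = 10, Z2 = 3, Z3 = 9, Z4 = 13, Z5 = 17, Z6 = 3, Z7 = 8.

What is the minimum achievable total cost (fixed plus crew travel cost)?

Open {A, B}: assign each demand point to its cheapest open site.
  Z1→A 10×10=100, Z2→B 3×3=9, Z3→B 9×7=63, Z4→B 13×3=39, Z5→A 17×7=119, Z6→A 3×4=12, Z7→B 8×2=16
  crew travel cost 358, fixed 99 → total 457.
Compare {B}: crew travel cost 417 + fixed 61 = 478.
Compare {A}: crew travel cost 604 + fixed 38 = 642.

457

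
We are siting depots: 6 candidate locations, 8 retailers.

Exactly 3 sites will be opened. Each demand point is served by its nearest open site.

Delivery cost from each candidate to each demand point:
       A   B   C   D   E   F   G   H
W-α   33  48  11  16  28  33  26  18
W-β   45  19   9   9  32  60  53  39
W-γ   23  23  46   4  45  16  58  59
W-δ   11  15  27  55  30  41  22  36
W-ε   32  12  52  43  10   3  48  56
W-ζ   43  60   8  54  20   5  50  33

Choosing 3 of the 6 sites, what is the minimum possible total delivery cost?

Open {W-α, W-δ, W-ε}.
  A→W-δ 11, B→W-ε 12, C→W-α 11, D→W-α 16, E→W-ε 10, F→W-ε 3, G→W-δ 22, H→W-α 18  ⇒ total 103.
Compare {W-α, W-γ, W-ε}: total 107.
Compare {W-β, W-δ, W-ε}: total 112.
No size-3 selection does better; minimum is 103.

103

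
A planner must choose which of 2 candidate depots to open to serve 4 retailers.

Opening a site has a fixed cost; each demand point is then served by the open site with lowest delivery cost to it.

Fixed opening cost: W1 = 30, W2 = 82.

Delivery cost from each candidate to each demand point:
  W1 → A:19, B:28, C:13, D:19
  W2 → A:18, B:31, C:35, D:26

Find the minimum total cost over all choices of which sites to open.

Open {W1}: assign each demand point to its cheapest open site.
  A→W1 19, B→W1 28, C→W1 13, D→W1 19
  delivery cost 79, fixed 30 → total 109.
Compare {W1, W2}: delivery cost 78 + fixed 112 = 190.
Compare {W2}: delivery cost 110 + fixed 82 = 192.

109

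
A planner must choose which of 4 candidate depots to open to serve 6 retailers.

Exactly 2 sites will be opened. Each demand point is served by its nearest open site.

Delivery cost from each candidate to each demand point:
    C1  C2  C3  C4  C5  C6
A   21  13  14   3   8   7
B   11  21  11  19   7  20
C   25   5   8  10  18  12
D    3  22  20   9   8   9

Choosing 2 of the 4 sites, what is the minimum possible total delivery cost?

42

Open {C, D}.
  C1→D 3, C2→C 5, C3→C 8, C4→D 9, C5→D 8, C6→D 9  ⇒ total 42.
Compare {A, D}: total 48.
Compare {A, B}: total 52.
No size-2 selection does better; minimum is 42.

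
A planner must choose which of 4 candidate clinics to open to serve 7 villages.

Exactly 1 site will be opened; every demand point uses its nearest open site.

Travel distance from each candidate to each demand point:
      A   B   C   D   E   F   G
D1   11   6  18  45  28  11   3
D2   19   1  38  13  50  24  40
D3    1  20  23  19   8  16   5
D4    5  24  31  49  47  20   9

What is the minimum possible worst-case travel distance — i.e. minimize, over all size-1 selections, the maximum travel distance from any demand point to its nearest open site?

Open {D3}.
  Farthest demand point is C at travel distance 23 (to D3); all others are ≤ 23.
With {D1} the worst case is 45.
With {D4} the worst case is 49.
No size-1 selection achieves below 23.

23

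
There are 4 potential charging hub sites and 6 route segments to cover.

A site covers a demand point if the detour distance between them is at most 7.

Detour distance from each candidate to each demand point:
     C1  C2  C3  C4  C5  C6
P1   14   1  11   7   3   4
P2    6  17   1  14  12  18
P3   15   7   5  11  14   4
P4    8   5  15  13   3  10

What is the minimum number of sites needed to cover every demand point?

2

Coverage sets (demand points within 7 of each site):
  P1: {C2, C4, C5, C6}
  P2: {C1, C3}
  P3: {C2, C3, C6}
  P4: {C2, C5}
No single site covers all 6 demand points.
But {P1, P2} covers everything, so the minimum is 2.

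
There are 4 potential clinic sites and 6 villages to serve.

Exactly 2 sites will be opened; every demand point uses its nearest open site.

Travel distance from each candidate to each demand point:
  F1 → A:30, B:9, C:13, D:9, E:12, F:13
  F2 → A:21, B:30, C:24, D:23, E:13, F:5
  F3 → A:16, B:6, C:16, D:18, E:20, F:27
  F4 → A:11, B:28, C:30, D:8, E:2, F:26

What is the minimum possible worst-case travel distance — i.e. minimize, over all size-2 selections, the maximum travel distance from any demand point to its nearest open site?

Open {F1, F4}.
  Farthest demand point is C at travel distance 13 (to F1); all others are ≤ 13.
With {F1, F3} the worst case is 16.
With {F2, F3} the worst case is 18.
No size-2 selection achieves below 13.

13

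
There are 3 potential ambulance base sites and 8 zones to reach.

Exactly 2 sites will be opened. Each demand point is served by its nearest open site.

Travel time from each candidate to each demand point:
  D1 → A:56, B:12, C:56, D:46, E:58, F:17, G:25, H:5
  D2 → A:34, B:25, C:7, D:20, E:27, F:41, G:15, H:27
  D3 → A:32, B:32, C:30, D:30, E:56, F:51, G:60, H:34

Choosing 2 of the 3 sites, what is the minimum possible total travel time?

137

Open {D1, D2}.
  A→D2 34, B→D1 12, C→D2 7, D→D2 20, E→D2 27, F→D1 17, G→D2 15, H→D1 5  ⇒ total 137.
Compare {D2, D3}: total 194.
Compare {D1, D3}: total 207.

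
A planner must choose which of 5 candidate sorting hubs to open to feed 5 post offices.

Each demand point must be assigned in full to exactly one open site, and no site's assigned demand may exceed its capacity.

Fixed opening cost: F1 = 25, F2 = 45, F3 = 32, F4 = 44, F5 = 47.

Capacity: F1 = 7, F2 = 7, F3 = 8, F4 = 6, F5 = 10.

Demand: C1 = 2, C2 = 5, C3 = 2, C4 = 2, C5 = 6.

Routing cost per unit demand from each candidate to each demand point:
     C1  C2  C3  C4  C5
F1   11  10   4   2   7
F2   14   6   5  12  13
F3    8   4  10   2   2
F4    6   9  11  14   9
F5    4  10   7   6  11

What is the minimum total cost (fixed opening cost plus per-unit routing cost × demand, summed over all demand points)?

167

Open {F3, F5}; cheapest assignment that respects the capacities:
  F3 (cap 8, load 8): C4, C5 — cost 2×2 + 6×2 = 16
  F5 (cap 10, load 9): C1, C2, C3 — cost 2×4 + 5×10 + 2×7 = 72
  Shipping 88, fixed 79 → total 167.
  Any other capacity-feasible assignment to {F3, F5} ships for at least 88.
Compare {F1, F2, F3}: its best feasible assignment gives total 172.
Compare {F1, F3, F4}: its best feasible assignment gives total 186.
Every other set of open sites that can feasibly serve all demand totals ≥ 172 even under its best assignment. Minimum: 167.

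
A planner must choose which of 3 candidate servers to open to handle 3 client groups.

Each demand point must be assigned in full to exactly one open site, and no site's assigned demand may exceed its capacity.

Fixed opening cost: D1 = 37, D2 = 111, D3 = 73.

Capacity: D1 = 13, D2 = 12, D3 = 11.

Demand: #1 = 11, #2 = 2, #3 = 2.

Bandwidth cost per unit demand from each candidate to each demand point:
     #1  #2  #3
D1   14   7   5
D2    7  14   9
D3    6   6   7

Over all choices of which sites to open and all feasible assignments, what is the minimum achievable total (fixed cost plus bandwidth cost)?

200

Open {D1, D3}; cheapest assignment that respects the capacities:
  D1 (cap 13, load 4): #2, #3 — cost 2×7 + 2×5 = 24
  D3 (cap 11, load 11): #1 — cost 11×6 = 66
  Shipping 90, fixed 110 → total 200.
  Any other capacity-feasible assignment to {D1, D3} ships for at least 90.
Compare {D1, D2}: its best feasible assignment gives total 249.
Compare {D2, D3}: its best feasible assignment gives total 287.
Every other set of open sites that can feasibly serve all demand totals ≥ 249 even under its best assignment. Minimum: 200.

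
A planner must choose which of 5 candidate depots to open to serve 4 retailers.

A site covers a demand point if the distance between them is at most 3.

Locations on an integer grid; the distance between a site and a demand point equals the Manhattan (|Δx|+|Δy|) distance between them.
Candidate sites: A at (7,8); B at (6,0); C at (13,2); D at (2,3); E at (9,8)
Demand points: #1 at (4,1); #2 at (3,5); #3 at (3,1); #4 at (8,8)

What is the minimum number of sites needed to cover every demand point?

3

Coverage sets (demand points within 3 of each site):
  A: {#4}
  B: {#1}
  C: {}
  D: {#2, #3}
  E: {#4}
No 2 sites suffice: every size-2 union leaves at least one demand point uncovered.
But {A, B, D} covers everything, so the minimum is 3.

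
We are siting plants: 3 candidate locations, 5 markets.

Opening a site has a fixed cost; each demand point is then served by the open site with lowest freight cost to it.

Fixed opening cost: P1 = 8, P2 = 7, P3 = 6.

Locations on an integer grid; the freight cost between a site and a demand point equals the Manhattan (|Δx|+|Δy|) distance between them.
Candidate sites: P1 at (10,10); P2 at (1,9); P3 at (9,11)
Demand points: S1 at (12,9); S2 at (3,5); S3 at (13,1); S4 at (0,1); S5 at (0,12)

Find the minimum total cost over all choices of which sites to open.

Open {P1, P2}: assign each demand point to its cheapest open site.
  S1→P1 3, S2→P2 6, S3→P1 12, S4→P2 9, S5→P2 4
  freight cost 34, fixed 15 → total 49.
Compare {P2, P3}: freight cost 38 + fixed 13 = 51.
Compare {P1, P2, P3}: freight cost 34 + fixed 21 = 55.
Compare {P2}: freight cost 50 + fixed 7 = 57.
All other subsets cost ≥ 51. Minimum total cost: 49.

49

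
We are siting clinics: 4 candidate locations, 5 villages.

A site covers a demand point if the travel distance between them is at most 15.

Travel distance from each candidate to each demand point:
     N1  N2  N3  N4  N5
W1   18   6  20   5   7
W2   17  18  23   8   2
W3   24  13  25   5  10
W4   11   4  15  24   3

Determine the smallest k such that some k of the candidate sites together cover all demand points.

Coverage sets (demand points within 15 of each site):
  W1: {N2, N4, N5}
  W2: {N4, N5}
  W3: {N2, N4, N5}
  W4: {N1, N2, N3, N5}
No single site covers all 5 demand points.
But {W1, W4} covers everything, so the minimum is 2.

2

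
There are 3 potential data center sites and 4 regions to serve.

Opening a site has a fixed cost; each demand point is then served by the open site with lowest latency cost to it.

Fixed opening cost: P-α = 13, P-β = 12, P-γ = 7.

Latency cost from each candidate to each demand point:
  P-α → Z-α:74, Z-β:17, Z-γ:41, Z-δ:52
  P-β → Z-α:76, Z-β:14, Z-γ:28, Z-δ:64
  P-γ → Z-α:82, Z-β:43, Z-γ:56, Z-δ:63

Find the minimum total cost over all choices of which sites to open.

Open {P-α, P-β}: assign each demand point to its cheapest open site.
  Z-α→P-α 74, Z-β→P-β 14, Z-γ→P-β 28, Z-δ→P-α 52
  latency cost 168, fixed 25 → total 193.
Compare {P-β}: latency cost 182 + fixed 12 = 194.
Compare {P-α}: latency cost 184 + fixed 13 = 197.
Compare {P-β, P-γ}: latency cost 181 + fixed 19 = 200.
All other subsets cost ≥ 194. Minimum total cost: 193.

193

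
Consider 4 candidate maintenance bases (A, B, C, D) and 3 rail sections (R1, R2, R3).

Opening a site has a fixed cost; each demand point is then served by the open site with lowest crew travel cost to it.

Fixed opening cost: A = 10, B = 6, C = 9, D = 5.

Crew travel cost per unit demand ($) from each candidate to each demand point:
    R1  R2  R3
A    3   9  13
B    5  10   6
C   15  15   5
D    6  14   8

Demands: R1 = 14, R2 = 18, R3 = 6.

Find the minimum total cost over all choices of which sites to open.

Open {A, C}: assign each demand point to its cheapest open site.
  R1→A 14×3=42, R2→A 18×9=162, R3→C 6×5=30
  crew travel cost 234, fixed 19 → total 253.
Compare {A, B}: crew travel cost 240 + fixed 16 = 256.
Compare {A, C, D}: crew travel cost 234 + fixed 24 = 258.
Compare {A, B, C}: crew travel cost 234 + fixed 25 = 259.
All other subsets cost ≥ 256. Minimum total cost: 253.

253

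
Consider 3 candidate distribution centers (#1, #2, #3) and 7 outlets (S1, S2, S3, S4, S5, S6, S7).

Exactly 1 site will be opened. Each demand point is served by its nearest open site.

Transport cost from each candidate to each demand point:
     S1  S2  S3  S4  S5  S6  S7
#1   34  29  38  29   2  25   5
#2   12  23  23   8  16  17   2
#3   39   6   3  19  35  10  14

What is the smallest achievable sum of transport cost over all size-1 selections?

Open {#2}.
  S1→#2 12, S2→#2 23, S3→#2 23, S4→#2 8, S5→#2 16, S6→#2 17, S7→#2 2  ⇒ total 101.
Compare {#3}: total 126.
Compare {#1}: total 162.

101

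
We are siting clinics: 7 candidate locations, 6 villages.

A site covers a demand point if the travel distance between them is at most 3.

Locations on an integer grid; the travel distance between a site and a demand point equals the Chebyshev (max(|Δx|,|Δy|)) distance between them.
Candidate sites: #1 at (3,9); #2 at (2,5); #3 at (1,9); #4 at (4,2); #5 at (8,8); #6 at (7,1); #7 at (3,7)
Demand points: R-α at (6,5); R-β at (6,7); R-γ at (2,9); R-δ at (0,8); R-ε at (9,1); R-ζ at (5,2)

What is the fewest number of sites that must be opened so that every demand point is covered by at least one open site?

Coverage sets (demand points within 3 of each site):
  #1: {R-β, R-γ, R-δ}
  #2: {R-δ, R-ζ}
  #3: {R-γ, R-δ}
  #4: {R-α, R-ζ}
  #5: {R-α, R-β}
  #6: {R-ε, R-ζ}
  #7: {R-α, R-β, R-γ, R-δ}
No single site covers all 6 demand points.
But {#6, #7} covers everything, so the minimum is 2.

2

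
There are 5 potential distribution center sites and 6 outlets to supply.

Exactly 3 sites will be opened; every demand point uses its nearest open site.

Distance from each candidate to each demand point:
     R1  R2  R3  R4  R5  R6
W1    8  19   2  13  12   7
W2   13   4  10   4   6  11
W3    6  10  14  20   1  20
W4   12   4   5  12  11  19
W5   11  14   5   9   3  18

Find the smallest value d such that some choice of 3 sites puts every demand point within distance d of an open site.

Open {W1, W2, W3}.
  Farthest demand point is R6 at distance 7 (to W1); all others are ≤ 7.
With {W1, W2, W4} the worst case is 8.
With {W1, W2, W5} the worst case is 8.
No size-3 selection achieves below 7.

7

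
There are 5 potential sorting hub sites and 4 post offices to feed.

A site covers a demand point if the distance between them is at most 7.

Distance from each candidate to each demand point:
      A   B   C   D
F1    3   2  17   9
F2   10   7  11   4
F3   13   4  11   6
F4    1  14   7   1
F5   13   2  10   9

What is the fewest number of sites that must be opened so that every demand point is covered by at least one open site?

Coverage sets (demand points within 7 of each site):
  F1: {A, B}
  F2: {B, D}
  F3: {B, D}
  F4: {A, C, D}
  F5: {B}
No single site covers all 4 demand points.
But {F1, F4} covers everything, so the minimum is 2.

2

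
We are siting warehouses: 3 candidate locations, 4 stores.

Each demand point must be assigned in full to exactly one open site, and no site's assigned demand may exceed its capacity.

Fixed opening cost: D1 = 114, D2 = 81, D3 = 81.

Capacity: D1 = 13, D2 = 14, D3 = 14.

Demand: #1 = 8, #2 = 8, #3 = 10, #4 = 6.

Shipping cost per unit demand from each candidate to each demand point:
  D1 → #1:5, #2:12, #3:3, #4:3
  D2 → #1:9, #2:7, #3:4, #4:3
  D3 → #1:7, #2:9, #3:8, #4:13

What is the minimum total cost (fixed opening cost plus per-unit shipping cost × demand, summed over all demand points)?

436

Open {D1, D2, D3}; cheapest assignment that respects the capacities:
  D1 (cap 13, load 10): #3 — cost 10×3 = 30
  D2 (cap 14, load 14): #2, #4 — cost 8×7 + 6×3 = 74
  D3 (cap 14, load 8): #1 — cost 8×7 = 56
  Shipping 160, fixed 276 → total 436.
  Any other capacity-feasible assignment to {D1, D2, D3} ships for at least 160.
Total demand is 32 and no other set of sites has combined capacity ≥ 32, so {D1, D2, D3} is the only feasible choice of open sites. Minimum: 436.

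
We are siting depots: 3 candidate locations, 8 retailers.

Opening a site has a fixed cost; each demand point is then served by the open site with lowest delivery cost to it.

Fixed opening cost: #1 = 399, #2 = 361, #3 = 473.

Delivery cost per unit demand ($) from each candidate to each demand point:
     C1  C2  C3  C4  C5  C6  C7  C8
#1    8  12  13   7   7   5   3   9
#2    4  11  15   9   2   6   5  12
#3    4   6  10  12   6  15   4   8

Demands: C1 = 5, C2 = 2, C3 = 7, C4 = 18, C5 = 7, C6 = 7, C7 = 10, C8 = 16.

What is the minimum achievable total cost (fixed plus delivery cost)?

Open {#1}: assign each demand point to its cheapest open site.
  C1→#1 5×8=40, C2→#1 2×12=24, C3→#1 7×13=91, C4→#1 18×7=126, C5→#1 7×7=49, C6→#1 7×5=35, C7→#1 10×3=30, C8→#1 16×9=144
  delivery cost 539, fixed 399 → total 938.
Compare {#2}: delivery cost 607 + fixed 361 = 968.
Compare {#3}: delivery cost 633 + fixed 473 = 1106.
Compare {#1, #2}: delivery cost 482 + fixed 760 = 1242.
All other subsets cost ≥ 968. Minimum total cost: 938.

938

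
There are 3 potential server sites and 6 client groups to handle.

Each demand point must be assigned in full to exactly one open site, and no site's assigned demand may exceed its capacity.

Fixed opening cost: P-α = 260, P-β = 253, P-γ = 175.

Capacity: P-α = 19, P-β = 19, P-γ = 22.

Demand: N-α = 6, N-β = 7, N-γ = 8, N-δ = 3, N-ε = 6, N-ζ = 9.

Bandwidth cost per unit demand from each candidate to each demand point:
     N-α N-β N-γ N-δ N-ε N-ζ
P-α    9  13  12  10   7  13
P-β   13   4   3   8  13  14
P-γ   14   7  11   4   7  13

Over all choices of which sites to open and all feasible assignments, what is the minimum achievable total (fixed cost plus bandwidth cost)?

Open {P-β, P-γ}; cheapest assignment that respects the capacities:
  P-β (cap 19, load 18): N-β, N-γ, N-δ — cost 7×4 + 8×3 + 3×8 = 76
  P-γ (cap 22, load 21): N-α, N-ε, N-ζ — cost 6×14 + 6×7 + 9×13 = 243
  Shipping 319, fixed 428 → total 747.
  Any other capacity-feasible assignment to {P-β, P-γ} ships for at least 319.
Compare {P-α, P-γ}: its best feasible assignment gives total 815.
Compare {P-α, P-β, P-γ}: its best feasible assignment gives total 965.
Every other set of open sites that can feasibly serve all demand totals ≥ 815 even under its best assignment. Minimum: 747.

747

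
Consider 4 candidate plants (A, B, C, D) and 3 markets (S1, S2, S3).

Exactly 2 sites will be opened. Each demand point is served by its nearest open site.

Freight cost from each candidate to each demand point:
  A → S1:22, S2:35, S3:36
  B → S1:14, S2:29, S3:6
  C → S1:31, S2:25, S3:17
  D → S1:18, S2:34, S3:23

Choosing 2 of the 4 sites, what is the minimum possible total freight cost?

45

Open {B, C}.
  S1→B 14, S2→C 25, S3→B 6  ⇒ total 45.
Compare {A, B}: total 49.
Compare {B, D}: total 49.
No size-2 selection does better; minimum is 45.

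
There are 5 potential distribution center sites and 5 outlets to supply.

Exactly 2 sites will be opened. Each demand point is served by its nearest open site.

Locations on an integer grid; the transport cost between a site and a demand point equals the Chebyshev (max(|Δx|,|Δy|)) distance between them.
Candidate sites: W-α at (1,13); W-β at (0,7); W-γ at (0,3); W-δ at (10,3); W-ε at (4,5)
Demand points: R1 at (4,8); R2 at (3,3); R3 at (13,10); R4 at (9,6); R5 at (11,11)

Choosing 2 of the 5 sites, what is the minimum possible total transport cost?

22

Open {W-δ, W-ε}.
  R1→W-ε 3, R2→W-ε 2, R3→W-δ 7, R4→W-δ 3, R5→W-ε 7  ⇒ total 22.
Compare {W-α, W-ε}: total 26.
Compare {W-β, W-δ}: total 26.
No size-2 selection does better; minimum is 22.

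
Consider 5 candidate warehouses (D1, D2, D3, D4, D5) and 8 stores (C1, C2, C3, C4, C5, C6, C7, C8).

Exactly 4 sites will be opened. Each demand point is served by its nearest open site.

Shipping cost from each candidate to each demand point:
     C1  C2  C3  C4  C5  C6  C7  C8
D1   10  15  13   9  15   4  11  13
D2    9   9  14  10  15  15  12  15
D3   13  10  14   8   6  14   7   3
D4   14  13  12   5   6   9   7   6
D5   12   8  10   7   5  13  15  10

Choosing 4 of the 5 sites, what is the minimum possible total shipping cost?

52

Open {D1, D3, D4, D5}.
  C1→D1 10, C2→D5 8, C3→D5 10, C4→D4 5, C5→D5 5, C6→D1 4, C7→D3 7, C8→D3 3  ⇒ total 52.
Compare {D1, D2, D3, D5}: total 53.
Compare {D1, D2, D4, D5}: total 54.
No size-4 selection does better; minimum is 52.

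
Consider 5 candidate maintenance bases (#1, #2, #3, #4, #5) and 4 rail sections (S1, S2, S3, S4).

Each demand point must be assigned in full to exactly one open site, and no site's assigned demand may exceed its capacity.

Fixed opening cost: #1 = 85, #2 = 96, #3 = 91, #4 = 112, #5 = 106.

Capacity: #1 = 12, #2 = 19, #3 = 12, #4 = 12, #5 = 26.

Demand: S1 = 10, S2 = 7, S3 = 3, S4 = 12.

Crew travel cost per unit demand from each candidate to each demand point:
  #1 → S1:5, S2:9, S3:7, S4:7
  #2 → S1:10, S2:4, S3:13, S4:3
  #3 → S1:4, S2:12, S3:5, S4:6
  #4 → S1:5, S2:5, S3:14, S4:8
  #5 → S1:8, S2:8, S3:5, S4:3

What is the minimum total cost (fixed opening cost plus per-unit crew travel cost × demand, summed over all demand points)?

Open {#3, #5}; cheapest assignment that respects the capacities:
  #3 (cap 12, load 10): S1 — cost 10×4 = 40
  #5 (cap 26, load 22): S2, S3, S4 — cost 7×8 + 3×5 + 12×3 = 107
  Shipping 147, fixed 197 → total 344.
  Any other capacity-feasible assignment to {#3, #5} ships for at least 147.
Compare {#1, #5}: its best feasible assignment gives total 348.
Compare {#2, #5}: its best feasible assignment gives total 361.
Every other set of open sites that can feasibly serve all demand totals ≥ 348 even under its best assignment. Minimum: 344.

344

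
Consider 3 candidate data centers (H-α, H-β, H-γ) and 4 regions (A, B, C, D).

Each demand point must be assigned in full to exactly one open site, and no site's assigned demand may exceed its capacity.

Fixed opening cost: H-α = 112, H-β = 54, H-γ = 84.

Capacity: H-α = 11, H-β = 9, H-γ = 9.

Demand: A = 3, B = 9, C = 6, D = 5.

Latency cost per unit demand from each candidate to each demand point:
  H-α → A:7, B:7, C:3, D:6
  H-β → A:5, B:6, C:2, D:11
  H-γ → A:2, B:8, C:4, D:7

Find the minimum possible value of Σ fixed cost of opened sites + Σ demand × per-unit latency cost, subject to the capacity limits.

Open {H-α, H-β, H-γ}; cheapest assignment that respects the capacities:
  H-α (cap 11, load 11): C, D — cost 6×3 + 5×6 = 48
  H-β (cap 9, load 9): B — cost 9×6 = 54
  H-γ (cap 9, load 3): A — cost 3×2 = 6
  Shipping 108, fixed 250 → total 358.
  Any other capacity-feasible assignment to {H-α, H-β, H-γ} ships for at least 108.
Total demand is 23 and no other set of sites has combined capacity ≥ 23, so {H-α, H-β, H-γ} is the only feasible choice of open sites. Minimum: 358.

358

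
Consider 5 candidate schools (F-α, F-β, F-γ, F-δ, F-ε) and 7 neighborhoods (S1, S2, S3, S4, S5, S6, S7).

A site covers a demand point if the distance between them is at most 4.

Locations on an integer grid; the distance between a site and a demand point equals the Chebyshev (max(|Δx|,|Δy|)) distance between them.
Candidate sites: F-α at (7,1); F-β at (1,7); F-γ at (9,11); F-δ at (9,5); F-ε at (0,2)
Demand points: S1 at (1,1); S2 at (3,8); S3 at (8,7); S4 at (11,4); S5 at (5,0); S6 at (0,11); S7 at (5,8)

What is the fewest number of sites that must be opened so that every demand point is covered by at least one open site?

4

Coverage sets (demand points within 4 of each site):
  F-α: {S4, S5}
  F-β: {S2, S6, S7}
  F-γ: {S3, S7}
  F-δ: {S3, S4, S7}
  F-ε: {S1}
No 3 sites suffice: every size-3 union leaves at least one demand point uncovered.
But {F-α, F-β, F-γ, F-ε} covers everything, so the minimum is 4.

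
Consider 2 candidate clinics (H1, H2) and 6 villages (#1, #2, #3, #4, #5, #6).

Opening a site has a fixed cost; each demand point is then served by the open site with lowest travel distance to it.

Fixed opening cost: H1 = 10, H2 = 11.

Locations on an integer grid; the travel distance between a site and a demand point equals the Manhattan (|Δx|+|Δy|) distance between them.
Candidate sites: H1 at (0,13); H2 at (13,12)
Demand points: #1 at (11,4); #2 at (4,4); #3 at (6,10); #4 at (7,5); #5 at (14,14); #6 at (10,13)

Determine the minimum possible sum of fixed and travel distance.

67

Open {H2}: assign each demand point to its cheapest open site.
  #1→H2 10, #2→H2 17, #3→H2 9, #4→H2 13, #5→H2 3, #6→H2 4
  travel distance 56, fixed 11 → total 67.
Compare {H1, H2}: travel distance 52 + fixed 21 = 73.
Compare {H1}: travel distance 82 + fixed 10 = 92.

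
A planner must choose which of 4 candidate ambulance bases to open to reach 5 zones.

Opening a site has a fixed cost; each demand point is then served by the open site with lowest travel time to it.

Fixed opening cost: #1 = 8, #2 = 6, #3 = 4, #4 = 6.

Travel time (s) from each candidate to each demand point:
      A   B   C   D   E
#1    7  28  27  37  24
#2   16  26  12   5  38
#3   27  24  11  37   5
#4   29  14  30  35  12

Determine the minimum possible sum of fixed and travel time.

66

Open {#1, #2, #3, #4}: assign each demand point to its cheapest open site.
  A→#1 7, B→#4 14, C→#3 11, D→#2 5, E→#3 5
  travel time 42, fixed 24 → total 66.
Compare {#2, #3, #4}: travel time 51 + fixed 16 = 67.
Compare {#1, #2, #3}: travel time 52 + fixed 18 = 70.
Compare {#1, #2, #4}: travel time 50 + fixed 20 = 70.
All other subsets cost ≥ 67. Minimum total cost: 66.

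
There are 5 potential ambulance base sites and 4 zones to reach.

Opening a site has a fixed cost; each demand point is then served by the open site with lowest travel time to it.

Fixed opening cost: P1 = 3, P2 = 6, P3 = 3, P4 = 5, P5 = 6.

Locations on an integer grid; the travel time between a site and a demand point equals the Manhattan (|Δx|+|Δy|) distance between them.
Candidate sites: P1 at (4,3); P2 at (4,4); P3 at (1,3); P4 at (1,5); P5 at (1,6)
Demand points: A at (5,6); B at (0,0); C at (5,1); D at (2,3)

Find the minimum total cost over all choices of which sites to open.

18

Open {P1, P3}: assign each demand point to its cheapest open site.
  A→P1 4, B→P3 4, C→P1 3, D→P3 1
  travel time 12, fixed 6 → total 18.
Compare {P1}: travel time 16 + fixed 3 = 19.
Compare {P3}: travel time 18 + fixed 3 = 21.
Compare {P2, P3}: travel time 12 + fixed 9 = 21.
All other subsets cost ≥ 19. Minimum total cost: 18.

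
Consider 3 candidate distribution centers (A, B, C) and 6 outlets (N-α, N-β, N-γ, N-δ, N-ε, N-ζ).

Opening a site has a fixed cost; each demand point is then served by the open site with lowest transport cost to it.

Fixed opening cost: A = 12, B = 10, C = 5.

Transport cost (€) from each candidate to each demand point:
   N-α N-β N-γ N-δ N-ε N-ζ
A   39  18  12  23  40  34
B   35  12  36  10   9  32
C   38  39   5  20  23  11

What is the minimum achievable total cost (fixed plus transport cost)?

97

Open {B, C}: assign each demand point to its cheapest open site.
  N-α→B 35, N-β→B 12, N-γ→C 5, N-δ→B 10, N-ε→B 9, N-ζ→C 11
  transport cost 82, fixed 15 → total 97.
Compare {A, B, C}: transport cost 82 + fixed 27 = 109.
Compare {A, B}: transport cost 110 + fixed 22 = 132.
Compare {A, C}: transport cost 115 + fixed 17 = 132.
All other subsets cost ≥ 109. Minimum total cost: 97.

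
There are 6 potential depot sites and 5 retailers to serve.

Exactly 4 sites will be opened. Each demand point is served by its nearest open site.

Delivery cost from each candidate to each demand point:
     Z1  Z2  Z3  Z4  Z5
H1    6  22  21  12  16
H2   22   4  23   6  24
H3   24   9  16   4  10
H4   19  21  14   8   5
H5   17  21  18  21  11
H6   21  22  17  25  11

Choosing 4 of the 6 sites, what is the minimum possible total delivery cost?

33

Open {H1, H2, H3, H4}.
  Z1→H1 6, Z2→H2 4, Z3→H4 14, Z4→H3 4, Z5→H4 5  ⇒ total 33.
Compare {H1, H2, H4, H5}: total 35.
Compare {H1, H2, H4, H6}: total 35.
No size-4 selection does better; minimum is 33.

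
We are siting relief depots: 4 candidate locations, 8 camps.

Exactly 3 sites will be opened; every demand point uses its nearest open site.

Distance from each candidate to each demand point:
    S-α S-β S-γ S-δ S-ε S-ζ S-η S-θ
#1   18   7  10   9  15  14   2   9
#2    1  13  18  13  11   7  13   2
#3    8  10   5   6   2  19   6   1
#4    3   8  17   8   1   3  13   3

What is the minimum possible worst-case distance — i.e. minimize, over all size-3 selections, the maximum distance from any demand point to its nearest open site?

Open {#1, #2, #3}.
  Farthest demand point is S-β at distance 7 (to #1); all others are ≤ 7.
With {#1, #3, #4} the worst case is 7.
With {#2, #3, #4} the worst case is 8.
No size-3 selection achieves below 7.

7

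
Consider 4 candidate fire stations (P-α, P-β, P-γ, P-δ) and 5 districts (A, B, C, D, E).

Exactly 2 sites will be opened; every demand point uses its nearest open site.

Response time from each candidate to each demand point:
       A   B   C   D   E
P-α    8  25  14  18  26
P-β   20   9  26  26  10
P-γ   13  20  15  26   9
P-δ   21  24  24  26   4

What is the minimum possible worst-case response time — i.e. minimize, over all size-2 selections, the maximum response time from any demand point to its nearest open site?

Open {P-α, P-β}.
  Farthest demand point is D at response time 18 (to P-α); all others are ≤ 18.
With {P-α, P-γ} the worst case is 20.
With {P-α, P-δ} the worst case is 24.
No size-2 selection achieves below 18.

18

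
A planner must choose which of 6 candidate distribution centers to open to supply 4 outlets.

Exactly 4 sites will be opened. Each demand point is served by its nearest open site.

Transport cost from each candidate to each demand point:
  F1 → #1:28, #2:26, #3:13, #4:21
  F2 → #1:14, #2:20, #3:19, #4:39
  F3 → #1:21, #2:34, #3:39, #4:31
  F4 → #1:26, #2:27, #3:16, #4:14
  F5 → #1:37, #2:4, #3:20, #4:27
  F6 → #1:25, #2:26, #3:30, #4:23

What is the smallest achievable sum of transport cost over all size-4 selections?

Open {F1, F2, F4, F5}.
  #1→F2 14, #2→F5 4, #3→F1 13, #4→F4 14  ⇒ total 45.
Compare {F2, F3, F4, F5}: total 48.
Compare {F2, F4, F5, F6}: total 48.
No size-4 selection does better; minimum is 45.

45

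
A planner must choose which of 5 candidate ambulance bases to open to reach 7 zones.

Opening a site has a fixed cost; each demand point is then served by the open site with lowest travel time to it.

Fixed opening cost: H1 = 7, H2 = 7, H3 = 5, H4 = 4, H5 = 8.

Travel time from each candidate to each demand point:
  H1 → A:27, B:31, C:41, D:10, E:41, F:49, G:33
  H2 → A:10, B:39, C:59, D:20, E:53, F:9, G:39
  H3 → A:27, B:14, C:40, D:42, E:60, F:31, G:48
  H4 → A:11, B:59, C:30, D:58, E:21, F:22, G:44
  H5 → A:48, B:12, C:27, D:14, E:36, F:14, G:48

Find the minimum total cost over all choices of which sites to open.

Open {H1, H4, H5}: assign each demand point to its cheapest open site.
  A→H4 11, B→H5 12, C→H5 27, D→H1 10, E→H4 21, F→H5 14, G→H1 33
  travel time 128, fixed 19 → total 147.
Compare {H1, H2, H4, H5}: travel time 122 + fixed 26 = 148.
Compare {H1, H2, H3, H4}: travel time 127 + fixed 23 = 150.
Compare {H2, H4, H5}: travel time 132 + fixed 19 = 151.
All other subsets cost ≥ 148. Minimum total cost: 147.

147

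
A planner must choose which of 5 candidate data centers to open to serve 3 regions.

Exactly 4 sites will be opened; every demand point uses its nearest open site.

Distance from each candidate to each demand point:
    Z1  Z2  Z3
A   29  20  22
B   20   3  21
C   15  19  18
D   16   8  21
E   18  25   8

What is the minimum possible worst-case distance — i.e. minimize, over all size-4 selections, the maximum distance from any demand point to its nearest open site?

Open {A, B, C, E}.
  Farthest demand point is Z1 at distance 15 (to C); all others are ≤ 15.
With {A, C, D, E} the worst case is 15.
With {B, C, D, E} the worst case is 15.
No size-4 selection achieves below 15.

15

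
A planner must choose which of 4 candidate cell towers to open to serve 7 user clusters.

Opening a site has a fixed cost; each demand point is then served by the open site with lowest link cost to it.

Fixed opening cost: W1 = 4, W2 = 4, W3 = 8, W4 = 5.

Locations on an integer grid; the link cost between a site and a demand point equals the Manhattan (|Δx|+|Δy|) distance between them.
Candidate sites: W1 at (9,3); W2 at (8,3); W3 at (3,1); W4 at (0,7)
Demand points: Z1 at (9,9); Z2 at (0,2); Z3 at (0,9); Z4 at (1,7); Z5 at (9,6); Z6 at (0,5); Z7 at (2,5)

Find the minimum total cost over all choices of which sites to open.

32

Open {W1, W4}: assign each demand point to its cheapest open site.
  Z1→W1 6, Z2→W4 5, Z3→W4 2, Z4→W4 1, Z5→W1 3, Z6→W4 2, Z7→W4 4
  link cost 23, fixed 9 → total 32.
Compare {W2, W4}: link cost 25 + fixed 9 = 34.
Compare {W1, W2, W4}: link cost 23 + fixed 13 = 36.
Compare {W1, W3, W4}: link cost 22 + fixed 17 = 39.
All other subsets cost ≥ 34. Minimum total cost: 32.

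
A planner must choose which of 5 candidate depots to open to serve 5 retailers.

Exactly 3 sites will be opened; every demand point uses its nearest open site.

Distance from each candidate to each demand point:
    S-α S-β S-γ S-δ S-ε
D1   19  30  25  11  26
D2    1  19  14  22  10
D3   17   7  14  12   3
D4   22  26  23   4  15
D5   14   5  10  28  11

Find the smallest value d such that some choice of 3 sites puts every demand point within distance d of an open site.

Open {D2, D4, D5}.
  Farthest demand point is S-γ at distance 10 (to D5); all others are ≤ 10.
With {D1, D2, D5} the worst case is 11.
With {D2, D3, D5} the worst case is 12.
No size-3 selection achieves below 10.

10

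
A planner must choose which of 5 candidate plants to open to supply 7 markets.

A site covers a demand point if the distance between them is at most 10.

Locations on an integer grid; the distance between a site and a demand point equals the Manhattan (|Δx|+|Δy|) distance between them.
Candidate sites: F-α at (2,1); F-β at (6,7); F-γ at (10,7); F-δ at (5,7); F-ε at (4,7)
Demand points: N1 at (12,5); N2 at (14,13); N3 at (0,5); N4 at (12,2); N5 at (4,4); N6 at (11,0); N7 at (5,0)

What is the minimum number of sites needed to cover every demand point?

2

Coverage sets (demand points within 10 of each site):
  F-α: {N3, N5, N6, N7}
  F-β: {N1, N3, N5, N7}
  F-γ: {N1, N2, N4, N5, N6}
  F-δ: {N1, N3, N5, N7}
  F-ε: {N1, N3, N5, N7}
No single site covers all 7 demand points.
But {F-α, F-γ} covers everything, so the minimum is 2.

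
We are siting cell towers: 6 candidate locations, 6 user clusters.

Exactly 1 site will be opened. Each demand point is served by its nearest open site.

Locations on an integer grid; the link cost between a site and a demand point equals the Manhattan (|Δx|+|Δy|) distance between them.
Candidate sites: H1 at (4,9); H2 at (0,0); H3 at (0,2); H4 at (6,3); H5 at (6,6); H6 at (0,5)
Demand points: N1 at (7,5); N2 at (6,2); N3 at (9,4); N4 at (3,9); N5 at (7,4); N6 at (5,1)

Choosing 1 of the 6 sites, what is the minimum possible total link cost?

22

Open {H4}.
  N1→H4 3, N2→H4 1, N3→H4 4, N4→H4 9, N5→H4 2, N6→H4 3  ⇒ total 22.
Compare {H5}: total 26.
Compare {H1}: total 44.
No size-1 selection does better; minimum is 22.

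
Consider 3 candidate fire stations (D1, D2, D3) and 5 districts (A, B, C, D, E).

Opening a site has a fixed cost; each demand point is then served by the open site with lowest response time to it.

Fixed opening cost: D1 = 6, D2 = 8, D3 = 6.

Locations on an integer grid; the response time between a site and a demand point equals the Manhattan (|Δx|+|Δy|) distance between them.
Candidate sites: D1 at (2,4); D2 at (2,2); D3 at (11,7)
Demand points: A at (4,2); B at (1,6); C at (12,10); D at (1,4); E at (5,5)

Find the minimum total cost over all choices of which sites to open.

Open {D1, D3}: assign each demand point to its cheapest open site.
  A→D1 4, B→D1 3, C→D3 4, D→D1 1, E→D1 4
  response time 16, fixed 12 → total 28.
Compare {D1}: response time 28 + fixed 6 = 34.
Compare {D2, D3}: response time 20 + fixed 14 = 34.
Compare {D1, D2, D3}: response time 14 + fixed 20 = 34.
All other subsets cost ≥ 34. Minimum total cost: 28.

28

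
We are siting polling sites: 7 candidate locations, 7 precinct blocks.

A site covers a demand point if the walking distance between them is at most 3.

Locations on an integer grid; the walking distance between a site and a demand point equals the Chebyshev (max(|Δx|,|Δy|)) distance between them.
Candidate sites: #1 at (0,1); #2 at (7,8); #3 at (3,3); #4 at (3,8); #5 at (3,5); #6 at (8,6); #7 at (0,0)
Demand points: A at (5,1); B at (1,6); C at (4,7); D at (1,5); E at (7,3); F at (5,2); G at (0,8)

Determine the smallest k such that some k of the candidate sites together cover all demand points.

3

Coverage sets (demand points within 3 of each site):
  #1: {}
  #2: {C}
  #3: {A, B, D, F}
  #4: {B, C, D, G}
  #5: {B, C, D, F, G}
  #6: {E}
  #7: {}
No 2 sites suffice: every size-2 union leaves at least one demand point uncovered.
But {#3, #4, #6} covers everything, so the minimum is 3.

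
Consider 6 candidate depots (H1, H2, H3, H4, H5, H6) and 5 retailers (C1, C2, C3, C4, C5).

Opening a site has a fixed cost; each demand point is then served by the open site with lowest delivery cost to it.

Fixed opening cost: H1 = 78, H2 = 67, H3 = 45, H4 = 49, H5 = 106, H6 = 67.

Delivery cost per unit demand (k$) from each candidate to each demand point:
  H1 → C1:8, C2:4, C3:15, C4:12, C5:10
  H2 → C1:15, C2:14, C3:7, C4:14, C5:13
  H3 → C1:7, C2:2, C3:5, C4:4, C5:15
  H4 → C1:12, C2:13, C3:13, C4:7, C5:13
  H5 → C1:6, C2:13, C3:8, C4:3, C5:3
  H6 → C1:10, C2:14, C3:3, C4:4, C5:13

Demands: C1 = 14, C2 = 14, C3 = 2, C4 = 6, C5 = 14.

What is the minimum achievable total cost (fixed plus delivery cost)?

Open {H3, H5}: assign each demand point to its cheapest open site.
  C1→H5 14×6=84, C2→H3 14×2=28, C3→H3 2×5=10, C4→H5 6×3=18, C5→H5 14×3=42
  delivery cost 182, fixed 151 → total 333.
Compare {H3, H4, H5}: delivery cost 182 + fixed 200 = 382.
Compare {H3, H5, H6}: delivery cost 178 + fixed 218 = 396.
Compare {H1, H5}: delivery cost 216 + fixed 184 = 400.
All other subsets cost ≥ 382. Minimum total cost: 333.

333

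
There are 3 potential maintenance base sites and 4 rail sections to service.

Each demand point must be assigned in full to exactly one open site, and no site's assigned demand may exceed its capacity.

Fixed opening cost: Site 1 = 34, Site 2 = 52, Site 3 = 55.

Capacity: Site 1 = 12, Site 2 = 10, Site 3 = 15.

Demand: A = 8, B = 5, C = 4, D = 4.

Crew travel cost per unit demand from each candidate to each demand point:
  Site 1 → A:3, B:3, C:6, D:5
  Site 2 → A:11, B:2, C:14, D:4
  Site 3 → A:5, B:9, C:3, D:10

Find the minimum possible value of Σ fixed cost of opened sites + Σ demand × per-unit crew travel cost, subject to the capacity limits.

160

Open {Site 1, Site 2}; cheapest assignment that respects the capacities:
  Site 1 (cap 12, load 12): A, C — cost 8×3 + 4×6 = 48
  Site 2 (cap 10, load 9): B, D — cost 5×2 + 4×4 = 26
  Shipping 74, fixed 86 → total 160.
  Any other capacity-feasible assignment to {Site 1, Site 2} ships for at least 74.
Compare {Site 1, Site 3}: its best feasible assignment gives total 176.
Compare {Site 2, Site 3}: its best feasible assignment gives total 185.
Every other set of open sites that can feasibly serve all demand totals ≥ 176 even under its best assignment. Minimum: 160.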